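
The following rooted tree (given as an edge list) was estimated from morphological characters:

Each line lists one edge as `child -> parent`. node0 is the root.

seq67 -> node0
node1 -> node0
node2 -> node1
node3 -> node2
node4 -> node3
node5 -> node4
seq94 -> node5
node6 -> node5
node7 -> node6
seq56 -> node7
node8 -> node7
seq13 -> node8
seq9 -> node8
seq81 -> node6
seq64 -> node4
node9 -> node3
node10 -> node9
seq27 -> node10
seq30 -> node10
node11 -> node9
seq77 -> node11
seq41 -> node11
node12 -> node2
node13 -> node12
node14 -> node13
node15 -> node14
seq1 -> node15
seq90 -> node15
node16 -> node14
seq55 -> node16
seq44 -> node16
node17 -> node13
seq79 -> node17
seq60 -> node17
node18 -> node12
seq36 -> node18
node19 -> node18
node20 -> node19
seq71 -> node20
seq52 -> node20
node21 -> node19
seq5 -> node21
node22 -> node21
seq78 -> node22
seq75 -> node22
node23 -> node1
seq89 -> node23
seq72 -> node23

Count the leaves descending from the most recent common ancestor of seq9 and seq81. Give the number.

4

The MRCA of seq9 and seq81 is the node subtending ((seq56,(seq13,seq9)),seq81).
That clade contains 4 terminal taxa: seq13, seq56, seq81, seq9.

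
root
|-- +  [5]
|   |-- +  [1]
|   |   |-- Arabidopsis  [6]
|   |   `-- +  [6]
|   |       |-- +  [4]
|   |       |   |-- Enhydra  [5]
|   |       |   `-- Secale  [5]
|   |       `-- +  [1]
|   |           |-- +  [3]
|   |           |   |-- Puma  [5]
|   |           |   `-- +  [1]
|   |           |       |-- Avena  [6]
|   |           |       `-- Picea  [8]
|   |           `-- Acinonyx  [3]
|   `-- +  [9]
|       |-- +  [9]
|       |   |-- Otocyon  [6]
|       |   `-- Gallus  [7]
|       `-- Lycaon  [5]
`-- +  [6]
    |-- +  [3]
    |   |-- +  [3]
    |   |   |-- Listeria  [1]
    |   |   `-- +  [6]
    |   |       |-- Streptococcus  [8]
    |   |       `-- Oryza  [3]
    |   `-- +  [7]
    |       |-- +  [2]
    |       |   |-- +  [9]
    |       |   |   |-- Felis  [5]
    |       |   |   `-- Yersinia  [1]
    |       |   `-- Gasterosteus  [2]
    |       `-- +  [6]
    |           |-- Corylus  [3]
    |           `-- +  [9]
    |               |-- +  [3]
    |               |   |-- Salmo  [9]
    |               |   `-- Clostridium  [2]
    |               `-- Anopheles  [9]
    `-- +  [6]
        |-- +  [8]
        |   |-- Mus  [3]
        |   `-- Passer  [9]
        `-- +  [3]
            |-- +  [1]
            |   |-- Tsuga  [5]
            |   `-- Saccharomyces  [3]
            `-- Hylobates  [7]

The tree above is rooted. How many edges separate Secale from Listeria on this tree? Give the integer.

The MRCA of Secale and Listeria is the root of the tree.
From Secale up to that node: 5 branches. From Listeria up to the same node: 4 branches. Total: 5 + 4 = 9.

9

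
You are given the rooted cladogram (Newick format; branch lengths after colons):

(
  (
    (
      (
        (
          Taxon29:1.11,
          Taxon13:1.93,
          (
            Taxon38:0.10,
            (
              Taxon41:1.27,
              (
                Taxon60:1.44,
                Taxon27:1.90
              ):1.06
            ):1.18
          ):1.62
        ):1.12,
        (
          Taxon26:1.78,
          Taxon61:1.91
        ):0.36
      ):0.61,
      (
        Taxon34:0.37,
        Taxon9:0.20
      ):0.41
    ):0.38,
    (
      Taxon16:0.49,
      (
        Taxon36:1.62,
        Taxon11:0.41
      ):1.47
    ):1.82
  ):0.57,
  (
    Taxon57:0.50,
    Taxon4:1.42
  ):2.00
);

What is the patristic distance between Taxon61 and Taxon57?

6.33

The path runs Taxon61 → … → MRCA → … → Taxon57; the MRCA is the root of the tree.
Branch lengths along that path: 1.91 + 0.36 + 0.61 + 0.38 + 0.57 + 2.00 + 0.50 = 6.33.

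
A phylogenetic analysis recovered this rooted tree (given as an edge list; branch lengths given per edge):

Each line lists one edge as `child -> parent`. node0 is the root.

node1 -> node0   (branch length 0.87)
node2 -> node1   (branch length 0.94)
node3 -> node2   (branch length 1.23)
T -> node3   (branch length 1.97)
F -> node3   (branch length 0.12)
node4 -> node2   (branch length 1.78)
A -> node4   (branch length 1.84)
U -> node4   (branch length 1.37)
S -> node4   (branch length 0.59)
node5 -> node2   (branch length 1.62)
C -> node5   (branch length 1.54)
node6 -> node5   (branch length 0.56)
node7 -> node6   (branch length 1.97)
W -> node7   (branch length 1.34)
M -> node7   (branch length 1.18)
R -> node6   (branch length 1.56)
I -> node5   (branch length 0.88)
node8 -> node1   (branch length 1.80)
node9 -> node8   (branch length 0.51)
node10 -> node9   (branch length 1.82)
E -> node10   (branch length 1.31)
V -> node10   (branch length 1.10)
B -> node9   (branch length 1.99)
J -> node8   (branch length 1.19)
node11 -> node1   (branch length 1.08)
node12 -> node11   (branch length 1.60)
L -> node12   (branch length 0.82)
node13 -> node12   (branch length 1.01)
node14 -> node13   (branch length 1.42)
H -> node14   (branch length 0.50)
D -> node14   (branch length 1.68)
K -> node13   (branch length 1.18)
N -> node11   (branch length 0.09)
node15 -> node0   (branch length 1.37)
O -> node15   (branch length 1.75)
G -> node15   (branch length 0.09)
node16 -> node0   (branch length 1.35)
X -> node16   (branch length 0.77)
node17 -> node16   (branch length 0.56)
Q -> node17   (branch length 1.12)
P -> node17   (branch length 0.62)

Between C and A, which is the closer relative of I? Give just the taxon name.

C

The MRCA of I and C subtends (C,((W,M),R),I) (5 taxa).
The MRCA of I and A subtends ((T,F),(A,U,S),(C,((W,M),R),I)) (10 taxa).
The first is nested inside the second, so I shares a more recent common ancestor with C.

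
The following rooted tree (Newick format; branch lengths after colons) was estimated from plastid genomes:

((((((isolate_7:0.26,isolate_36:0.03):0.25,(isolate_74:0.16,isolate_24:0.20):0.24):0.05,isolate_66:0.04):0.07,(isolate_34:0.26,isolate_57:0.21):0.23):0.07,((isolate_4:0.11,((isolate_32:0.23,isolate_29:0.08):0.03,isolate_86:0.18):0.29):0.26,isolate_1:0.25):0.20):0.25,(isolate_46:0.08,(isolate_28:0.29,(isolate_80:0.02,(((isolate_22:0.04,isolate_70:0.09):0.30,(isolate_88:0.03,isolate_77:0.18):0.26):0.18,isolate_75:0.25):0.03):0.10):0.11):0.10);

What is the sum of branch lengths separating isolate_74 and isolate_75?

The path runs isolate_74 → … → MRCA → … → isolate_75; the MRCA is the root of the tree.
Branch lengths along that path: 0.16 + 0.24 + 0.05 + 0.07 + 0.07 + 0.25 + 0.10 + 0.11 + 0.10 + 0.03 + 0.25 = 1.43.

1.43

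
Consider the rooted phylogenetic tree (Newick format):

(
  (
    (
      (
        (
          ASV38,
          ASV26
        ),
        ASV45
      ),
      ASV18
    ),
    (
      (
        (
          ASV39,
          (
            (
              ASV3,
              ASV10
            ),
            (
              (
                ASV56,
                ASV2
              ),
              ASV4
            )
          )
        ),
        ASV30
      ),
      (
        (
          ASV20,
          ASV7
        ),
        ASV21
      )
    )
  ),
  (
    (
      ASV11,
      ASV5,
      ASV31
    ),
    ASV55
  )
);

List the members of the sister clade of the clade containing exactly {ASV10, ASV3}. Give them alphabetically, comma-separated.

ASV2, ASV4, ASV56

The clade containing exactly {ASV10, ASV3} attaches to the tree at the node subtending ((ASV3,ASV10),((ASV56,ASV2),ASV4)).
The other lineage descending from that same node — the sister group — is ((ASV56,ASV2),ASV4); its 3 tips in alphabetical order are the answer.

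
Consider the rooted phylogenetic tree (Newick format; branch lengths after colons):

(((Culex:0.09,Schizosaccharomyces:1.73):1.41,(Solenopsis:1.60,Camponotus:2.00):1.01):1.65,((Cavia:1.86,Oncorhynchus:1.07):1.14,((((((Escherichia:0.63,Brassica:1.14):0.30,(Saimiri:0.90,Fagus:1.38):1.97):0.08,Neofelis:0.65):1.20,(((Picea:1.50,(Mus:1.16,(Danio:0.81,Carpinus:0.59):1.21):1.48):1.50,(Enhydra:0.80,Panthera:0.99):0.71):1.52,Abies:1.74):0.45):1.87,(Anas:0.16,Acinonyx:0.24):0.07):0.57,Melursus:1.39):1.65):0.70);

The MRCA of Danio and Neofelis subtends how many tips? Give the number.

The MRCA of Danio and Neofelis is the node subtending ((((Escherichia,Brassica),(Saimiri,Fagus)),Neofelis),(((Picea,(Mus,(Danio,Carpinus))),(Enhydra,Panthera)),Abies)).
That clade contains 12 terminal taxa: Abies, Brassica, Carpinus, Danio, Enhydra, Escherichia, Fagus, Mus, Neofelis, Panthera, Picea, Saimiri.

12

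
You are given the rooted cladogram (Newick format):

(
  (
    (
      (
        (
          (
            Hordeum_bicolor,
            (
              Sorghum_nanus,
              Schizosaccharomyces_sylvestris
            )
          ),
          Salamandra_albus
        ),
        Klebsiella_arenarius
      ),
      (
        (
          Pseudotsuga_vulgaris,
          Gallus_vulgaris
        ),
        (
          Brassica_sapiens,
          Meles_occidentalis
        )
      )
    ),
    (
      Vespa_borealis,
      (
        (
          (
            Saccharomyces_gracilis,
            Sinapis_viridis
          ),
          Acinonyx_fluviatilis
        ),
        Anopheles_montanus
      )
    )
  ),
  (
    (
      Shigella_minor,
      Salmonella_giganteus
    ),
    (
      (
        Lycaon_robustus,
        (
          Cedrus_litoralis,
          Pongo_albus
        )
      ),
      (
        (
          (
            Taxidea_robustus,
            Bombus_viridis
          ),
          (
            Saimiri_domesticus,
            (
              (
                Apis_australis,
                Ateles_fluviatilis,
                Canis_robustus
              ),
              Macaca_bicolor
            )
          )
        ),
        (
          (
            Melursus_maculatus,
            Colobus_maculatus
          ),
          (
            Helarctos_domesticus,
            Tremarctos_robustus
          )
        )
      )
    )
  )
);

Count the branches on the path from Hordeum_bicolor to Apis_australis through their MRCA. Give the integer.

The MRCA of Hordeum_bicolor and Apis_australis is the root of the tree.
From Hordeum_bicolor up to that node: 6 branches. From Apis_australis up to the same node: 8 branches. Total: 6 + 8 = 14.

14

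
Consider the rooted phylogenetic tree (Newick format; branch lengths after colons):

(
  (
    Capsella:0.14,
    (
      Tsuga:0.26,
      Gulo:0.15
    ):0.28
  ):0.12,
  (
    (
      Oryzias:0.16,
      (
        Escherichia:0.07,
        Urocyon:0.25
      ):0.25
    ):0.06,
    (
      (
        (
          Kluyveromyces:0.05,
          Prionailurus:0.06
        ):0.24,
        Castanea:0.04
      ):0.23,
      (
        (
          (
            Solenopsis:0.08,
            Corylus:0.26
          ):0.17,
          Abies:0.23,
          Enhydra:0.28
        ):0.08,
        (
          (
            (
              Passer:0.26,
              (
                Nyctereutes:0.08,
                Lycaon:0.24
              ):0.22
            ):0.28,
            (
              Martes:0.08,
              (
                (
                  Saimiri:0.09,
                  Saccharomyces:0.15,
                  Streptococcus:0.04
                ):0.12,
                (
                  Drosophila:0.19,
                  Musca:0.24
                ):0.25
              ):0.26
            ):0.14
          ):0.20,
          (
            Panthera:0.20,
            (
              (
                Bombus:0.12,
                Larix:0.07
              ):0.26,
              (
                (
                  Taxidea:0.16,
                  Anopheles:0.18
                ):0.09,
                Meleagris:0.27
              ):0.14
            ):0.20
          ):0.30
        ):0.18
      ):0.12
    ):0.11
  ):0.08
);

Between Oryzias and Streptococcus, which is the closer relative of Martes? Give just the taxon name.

Streptococcus

The MRCA of Martes and Streptococcus subtends (Martes,((Saimiri,Saccharomyces,Streptococcus),(Drosophila,Musca))) (6 taxa).
The MRCA of Martes and Oryzias subtends ((Oryzias,(Escherichia,Urocyon)),(((Kluyveromyces,Prionailurus),Castanea),(((Solenopsis,Corylus),Abies,Enhydra),(((Passer,(Nyctereutes,Lycaon)),(Martes,((Saimiri,Saccharomyces,Streptococcus),(Drosophila,Musca)))),(Panthera,((Bombus,Larix),((Taxidea,Anopheles),Meleagris))))))) (25 taxa).
The first is nested inside the second, so Martes shares a more recent common ancestor with Streptococcus.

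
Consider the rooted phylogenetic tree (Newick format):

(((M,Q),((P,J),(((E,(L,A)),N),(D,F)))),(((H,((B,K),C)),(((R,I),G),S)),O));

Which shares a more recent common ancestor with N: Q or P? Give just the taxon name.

The MRCA of N and P subtends ((P,J),(((E,(L,A)),N),(D,F))) (8 taxa).
The MRCA of N and Q subtends ((M,Q),((P,J),(((E,(L,A)),N),(D,F)))) (10 taxa).
The first is nested inside the second, so N shares a more recent common ancestor with P.

P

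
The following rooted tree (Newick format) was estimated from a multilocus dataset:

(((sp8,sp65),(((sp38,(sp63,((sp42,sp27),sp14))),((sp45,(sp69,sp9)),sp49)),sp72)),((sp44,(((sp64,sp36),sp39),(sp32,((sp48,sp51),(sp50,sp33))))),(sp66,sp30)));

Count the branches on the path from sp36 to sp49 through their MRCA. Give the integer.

11

The MRCA of sp36 and sp49 is the root of the tree.
From sp36 up to that node: 6 branches. From sp49 up to the same node: 5 branches. Total: 6 + 5 = 11.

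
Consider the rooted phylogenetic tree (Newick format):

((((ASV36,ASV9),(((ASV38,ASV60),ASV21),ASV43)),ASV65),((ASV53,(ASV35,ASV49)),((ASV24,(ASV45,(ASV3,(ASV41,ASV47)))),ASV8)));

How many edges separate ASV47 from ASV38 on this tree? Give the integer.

13

The MRCA of ASV47 and ASV38 is the root of the tree.
From ASV47 up to that node: 7 branches. From ASV38 up to the same node: 6 branches. Total: 7 + 6 = 13.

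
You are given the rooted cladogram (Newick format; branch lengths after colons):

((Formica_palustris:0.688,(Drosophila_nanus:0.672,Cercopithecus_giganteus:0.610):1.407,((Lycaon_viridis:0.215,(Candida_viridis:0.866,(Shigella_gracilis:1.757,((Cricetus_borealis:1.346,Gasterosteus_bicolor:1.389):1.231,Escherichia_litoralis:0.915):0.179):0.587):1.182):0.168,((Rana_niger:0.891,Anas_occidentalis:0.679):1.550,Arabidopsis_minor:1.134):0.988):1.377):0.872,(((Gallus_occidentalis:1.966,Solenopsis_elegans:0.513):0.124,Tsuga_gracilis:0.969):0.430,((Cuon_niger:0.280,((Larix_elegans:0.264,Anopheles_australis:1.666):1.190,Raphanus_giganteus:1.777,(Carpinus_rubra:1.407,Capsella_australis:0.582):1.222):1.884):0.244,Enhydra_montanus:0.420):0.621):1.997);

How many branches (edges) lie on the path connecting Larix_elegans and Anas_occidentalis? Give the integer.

The MRCA of Larix_elegans and Anas_occidentalis is the root of the tree.
From Larix_elegans up to that node: 6 branches. From Anas_occidentalis up to the same node: 5 branches. Total: 6 + 5 = 11.

11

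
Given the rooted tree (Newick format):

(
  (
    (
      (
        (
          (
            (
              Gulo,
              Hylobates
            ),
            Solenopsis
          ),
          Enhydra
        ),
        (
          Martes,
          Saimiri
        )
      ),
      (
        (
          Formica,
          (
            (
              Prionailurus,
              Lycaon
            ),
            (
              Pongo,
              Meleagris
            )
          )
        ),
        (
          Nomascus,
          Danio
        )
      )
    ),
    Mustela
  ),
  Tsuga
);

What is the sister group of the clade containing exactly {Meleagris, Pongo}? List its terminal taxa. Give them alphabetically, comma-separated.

Lycaon, Prionailurus

The clade containing exactly {Meleagris, Pongo} attaches to the tree at the node subtending ((Prionailurus,Lycaon),(Pongo,Meleagris)).
The other lineage descending from that same node — the sister group — is (Prionailurus,Lycaon); its 2 tips in alphabetical order are the answer.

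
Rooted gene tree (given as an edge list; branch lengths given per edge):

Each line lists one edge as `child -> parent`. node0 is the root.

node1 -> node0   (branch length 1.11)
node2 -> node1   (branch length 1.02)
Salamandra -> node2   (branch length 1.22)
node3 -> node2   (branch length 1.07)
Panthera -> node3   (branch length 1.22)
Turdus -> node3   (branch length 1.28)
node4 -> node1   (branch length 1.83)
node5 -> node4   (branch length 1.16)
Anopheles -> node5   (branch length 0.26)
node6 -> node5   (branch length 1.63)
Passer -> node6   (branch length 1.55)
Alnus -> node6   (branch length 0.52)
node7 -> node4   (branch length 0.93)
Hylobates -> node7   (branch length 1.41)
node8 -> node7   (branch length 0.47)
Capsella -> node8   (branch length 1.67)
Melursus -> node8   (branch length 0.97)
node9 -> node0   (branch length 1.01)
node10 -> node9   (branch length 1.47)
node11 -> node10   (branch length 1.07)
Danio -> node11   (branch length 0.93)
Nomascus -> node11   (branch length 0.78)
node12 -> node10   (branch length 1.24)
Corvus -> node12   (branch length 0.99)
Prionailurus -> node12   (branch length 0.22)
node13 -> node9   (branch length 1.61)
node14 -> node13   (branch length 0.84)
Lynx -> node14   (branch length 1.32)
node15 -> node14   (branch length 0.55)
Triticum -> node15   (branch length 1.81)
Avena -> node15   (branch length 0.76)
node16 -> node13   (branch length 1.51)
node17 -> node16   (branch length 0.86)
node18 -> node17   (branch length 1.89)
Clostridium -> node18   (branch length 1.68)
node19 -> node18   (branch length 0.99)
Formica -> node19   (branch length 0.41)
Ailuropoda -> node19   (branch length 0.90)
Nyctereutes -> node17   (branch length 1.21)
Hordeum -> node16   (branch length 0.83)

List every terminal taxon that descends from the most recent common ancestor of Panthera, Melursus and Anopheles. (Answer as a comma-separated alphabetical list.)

Alnus, Anopheles, Capsella, Hylobates, Melursus, Panthera, Passer, Salamandra, Turdus

Tracing Panthera: it sits inside (Panthera,Turdus).
Tracing Melursus: it sits inside (Capsella,Melursus).
Tracing Anopheles: it sits inside (Anopheles,(Passer,Alnus)).
The smallest clade enclosing all 3 is ((Salamandra,(Panthera,Turdus)),((Anopheles,(Passer,Alnus)),(Hylobates,(Capsella,Melursus)))); the answer is its 9 terminal taxa in alphabetical order.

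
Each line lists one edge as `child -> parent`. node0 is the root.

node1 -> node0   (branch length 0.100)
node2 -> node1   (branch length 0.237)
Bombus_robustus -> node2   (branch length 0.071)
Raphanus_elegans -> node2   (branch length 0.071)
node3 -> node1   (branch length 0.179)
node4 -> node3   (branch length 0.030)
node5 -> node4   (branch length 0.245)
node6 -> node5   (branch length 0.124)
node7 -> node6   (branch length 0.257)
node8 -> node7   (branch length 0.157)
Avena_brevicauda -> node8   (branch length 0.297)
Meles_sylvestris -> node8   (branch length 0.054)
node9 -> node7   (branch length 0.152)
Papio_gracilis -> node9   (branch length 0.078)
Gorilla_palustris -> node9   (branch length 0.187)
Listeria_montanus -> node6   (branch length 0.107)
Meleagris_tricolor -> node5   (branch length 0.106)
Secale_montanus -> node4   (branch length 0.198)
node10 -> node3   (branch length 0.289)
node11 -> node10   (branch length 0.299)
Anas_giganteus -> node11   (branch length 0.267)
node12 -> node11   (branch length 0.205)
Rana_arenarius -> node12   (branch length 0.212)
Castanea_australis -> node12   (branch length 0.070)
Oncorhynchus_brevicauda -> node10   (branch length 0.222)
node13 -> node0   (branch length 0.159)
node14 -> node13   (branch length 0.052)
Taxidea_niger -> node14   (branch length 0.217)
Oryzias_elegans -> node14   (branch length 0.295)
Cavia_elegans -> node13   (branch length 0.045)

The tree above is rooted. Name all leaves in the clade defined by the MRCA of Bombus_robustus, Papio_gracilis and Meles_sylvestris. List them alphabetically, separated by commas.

Anas_giganteus, Avena_brevicauda, Bombus_robustus, Castanea_australis, Gorilla_palustris, Listeria_montanus, Meleagris_tricolor, Meles_sylvestris, Oncorhynchus_brevicauda, Papio_gracilis, Rana_arenarius, Raphanus_elegans, Secale_montanus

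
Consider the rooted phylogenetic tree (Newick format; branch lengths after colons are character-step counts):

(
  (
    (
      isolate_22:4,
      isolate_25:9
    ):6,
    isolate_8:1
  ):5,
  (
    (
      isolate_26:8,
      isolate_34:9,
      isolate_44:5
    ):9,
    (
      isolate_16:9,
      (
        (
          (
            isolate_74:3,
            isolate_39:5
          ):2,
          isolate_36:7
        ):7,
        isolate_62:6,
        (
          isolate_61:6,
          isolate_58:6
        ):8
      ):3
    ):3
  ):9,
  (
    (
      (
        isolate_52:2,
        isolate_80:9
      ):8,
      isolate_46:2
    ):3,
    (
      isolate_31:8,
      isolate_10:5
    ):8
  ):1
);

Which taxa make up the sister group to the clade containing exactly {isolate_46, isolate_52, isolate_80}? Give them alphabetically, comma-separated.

The clade containing exactly {isolate_46, isolate_52, isolate_80} attaches to the tree at the node subtending (((isolate_52,isolate_80),isolate_46),(isolate_31,isolate_10)).
The other lineage descending from that same node — the sister group — is (isolate_31,isolate_10); its 2 tips in alphabetical order are the answer.

isolate_10, isolate_31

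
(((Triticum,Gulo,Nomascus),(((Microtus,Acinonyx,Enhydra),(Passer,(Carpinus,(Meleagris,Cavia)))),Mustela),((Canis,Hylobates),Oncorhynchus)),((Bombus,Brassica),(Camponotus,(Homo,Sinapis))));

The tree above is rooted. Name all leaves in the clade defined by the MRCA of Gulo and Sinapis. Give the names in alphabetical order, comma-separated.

Tracing Gulo: it sits inside (Triticum,Gulo,Nomascus).
Tracing Sinapis: it sits inside (Homo,Sinapis).
The smallest clade enclosing both is the whole tree (their MRCA is the root), so the answer is all 19 tips in alphabetical order.

Acinonyx, Bombus, Brassica, Camponotus, Canis, Carpinus, Cavia, Enhydra, Gulo, Homo, Hylobates, Meleagris, Microtus, Mustela, Nomascus, Oncorhynchus, Passer, Sinapis, Triticum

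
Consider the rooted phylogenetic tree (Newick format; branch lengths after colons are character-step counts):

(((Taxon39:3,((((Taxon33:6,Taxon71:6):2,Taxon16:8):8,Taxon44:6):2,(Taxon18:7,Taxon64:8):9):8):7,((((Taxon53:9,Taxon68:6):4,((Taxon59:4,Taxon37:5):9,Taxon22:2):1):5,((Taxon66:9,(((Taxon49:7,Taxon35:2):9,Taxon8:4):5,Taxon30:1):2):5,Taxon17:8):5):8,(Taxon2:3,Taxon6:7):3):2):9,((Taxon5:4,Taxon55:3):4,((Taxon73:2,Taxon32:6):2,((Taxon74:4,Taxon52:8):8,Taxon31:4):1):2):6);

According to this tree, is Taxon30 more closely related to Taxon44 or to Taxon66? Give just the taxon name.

The MRCA of Taxon30 and Taxon66 subtends (Taxon66,(((Taxon49,Taxon35),Taxon8),Taxon30)) (5 taxa).
The MRCA of Taxon30 and Taxon44 subtends ((Taxon39,((((Taxon33,Taxon71),Taxon16),Taxon44),(Taxon18,Taxon64))),((((Taxon53,Taxon68),((Taxon59,Taxon37),Taxon22)),((Taxon66,(((Taxon49,Taxon35),Taxon8),Taxon30)),Taxon17)),(Taxon2,Taxon6))) (20 taxa).
The first is nested inside the second, so Taxon30 shares a more recent common ancestor with Taxon66.

Taxon66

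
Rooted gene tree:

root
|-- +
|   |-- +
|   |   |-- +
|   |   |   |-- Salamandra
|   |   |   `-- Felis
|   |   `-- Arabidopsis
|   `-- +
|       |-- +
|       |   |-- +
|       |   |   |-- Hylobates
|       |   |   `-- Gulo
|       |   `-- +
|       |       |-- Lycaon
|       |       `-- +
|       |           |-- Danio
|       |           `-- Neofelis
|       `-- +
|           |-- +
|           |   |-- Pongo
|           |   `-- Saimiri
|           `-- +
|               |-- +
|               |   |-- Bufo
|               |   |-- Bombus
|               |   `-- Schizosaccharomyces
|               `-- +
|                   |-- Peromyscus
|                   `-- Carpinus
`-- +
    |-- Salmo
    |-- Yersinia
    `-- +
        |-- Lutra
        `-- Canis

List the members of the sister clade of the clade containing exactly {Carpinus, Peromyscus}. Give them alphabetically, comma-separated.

Bombus, Bufo, Schizosaccharomyces

The clade containing exactly {Carpinus, Peromyscus} attaches to the tree at the node subtending ((Bufo,Bombus,Schizosaccharomyces),(Peromyscus,Carpinus)).
The other lineage descending from that same node — the sister group — is (Bufo,Bombus,Schizosaccharomyces); its 3 tips in alphabetical order are the answer.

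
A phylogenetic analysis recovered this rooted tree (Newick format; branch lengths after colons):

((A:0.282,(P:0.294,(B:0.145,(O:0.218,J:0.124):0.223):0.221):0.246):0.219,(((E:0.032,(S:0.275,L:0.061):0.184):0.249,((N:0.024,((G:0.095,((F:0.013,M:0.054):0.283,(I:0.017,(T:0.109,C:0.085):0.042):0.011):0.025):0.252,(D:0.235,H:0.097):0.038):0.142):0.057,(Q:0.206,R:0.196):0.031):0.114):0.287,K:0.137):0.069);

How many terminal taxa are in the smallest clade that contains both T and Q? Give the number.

The MRCA of T and Q is the node subtending ((N,((G,((F,M),(I,(T,C)))),(D,H))),(Q,R)).
That clade contains 11 terminal taxa: C, D, F, G, H, I, M, N, Q, R, T.

11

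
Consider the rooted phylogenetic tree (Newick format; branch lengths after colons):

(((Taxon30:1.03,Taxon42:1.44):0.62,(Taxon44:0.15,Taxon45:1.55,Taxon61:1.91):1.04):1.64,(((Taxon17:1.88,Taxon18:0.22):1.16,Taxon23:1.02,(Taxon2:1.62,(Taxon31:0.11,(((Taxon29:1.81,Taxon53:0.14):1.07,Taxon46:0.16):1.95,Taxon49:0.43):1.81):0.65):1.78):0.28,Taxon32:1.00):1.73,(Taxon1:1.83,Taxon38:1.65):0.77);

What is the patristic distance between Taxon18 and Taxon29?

10.45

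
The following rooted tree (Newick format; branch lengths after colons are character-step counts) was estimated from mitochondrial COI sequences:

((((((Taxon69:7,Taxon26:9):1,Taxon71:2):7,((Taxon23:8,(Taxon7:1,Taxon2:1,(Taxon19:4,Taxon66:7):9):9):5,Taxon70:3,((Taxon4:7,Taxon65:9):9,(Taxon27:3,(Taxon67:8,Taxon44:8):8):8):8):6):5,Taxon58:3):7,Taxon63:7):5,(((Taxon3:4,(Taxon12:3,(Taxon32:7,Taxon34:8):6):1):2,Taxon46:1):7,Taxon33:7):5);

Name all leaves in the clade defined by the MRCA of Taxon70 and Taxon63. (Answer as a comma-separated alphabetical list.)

Taxon19, Taxon2, Taxon23, Taxon26, Taxon27, Taxon4, Taxon44, Taxon58, Taxon63, Taxon65, Taxon66, Taxon67, Taxon69, Taxon7, Taxon70, Taxon71

Tracing Taxon70: it sits inside ((Taxon23,(Taxon7,Taxon2,(Taxon19,Taxon66))),Taxon70,((Taxon4,Taxon65),(Taxon27,(Taxon67,Taxon44)))).
Tracing Taxon63: it sits inside (((((Taxon69,Taxon26),Taxon71),((Taxon23,(Taxon7,Taxon2,(Taxon19,Taxon66))),Taxon70,((Taxon4,Taxon65),(Taxon27,(Taxon67,Taxon44))))),Taxon58),Taxon63).
The smallest clade enclosing both is (((((Taxon69,Taxon26),Taxon71),((Taxon23,(Taxon7,Taxon2,(Taxon19,Taxon66))),Taxon70,((Taxon4,Taxon65),(Taxon27,(Taxon67,Taxon44))))),Taxon58),Taxon63); the answer is its 16 terminal taxa in alphabetical order.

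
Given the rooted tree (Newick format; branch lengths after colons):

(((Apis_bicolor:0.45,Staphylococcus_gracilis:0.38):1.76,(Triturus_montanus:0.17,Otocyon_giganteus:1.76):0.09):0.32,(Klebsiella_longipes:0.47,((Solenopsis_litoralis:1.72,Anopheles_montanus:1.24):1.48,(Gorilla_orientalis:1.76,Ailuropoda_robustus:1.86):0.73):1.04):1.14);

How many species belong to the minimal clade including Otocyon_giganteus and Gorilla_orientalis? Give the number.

9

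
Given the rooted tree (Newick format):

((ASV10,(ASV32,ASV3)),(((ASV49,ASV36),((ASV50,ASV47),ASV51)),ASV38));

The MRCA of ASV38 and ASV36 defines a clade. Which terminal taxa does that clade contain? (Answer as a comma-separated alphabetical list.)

ASV36, ASV38, ASV47, ASV49, ASV50, ASV51

Tracing ASV38: it sits inside (((ASV49,ASV36),((ASV50,ASV47),ASV51)),ASV38).
Tracing ASV36: it sits inside (ASV49,ASV36).
The smallest clade enclosing both is (((ASV49,ASV36),((ASV50,ASV47),ASV51)),ASV38); the answer is its 6 terminal taxa in alphabetical order.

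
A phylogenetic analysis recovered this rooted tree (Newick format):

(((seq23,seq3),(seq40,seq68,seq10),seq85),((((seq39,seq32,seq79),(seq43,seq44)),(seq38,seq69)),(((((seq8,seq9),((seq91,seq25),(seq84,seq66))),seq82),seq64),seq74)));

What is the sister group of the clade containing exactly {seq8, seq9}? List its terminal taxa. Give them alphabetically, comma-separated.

seq25, seq66, seq84, seq91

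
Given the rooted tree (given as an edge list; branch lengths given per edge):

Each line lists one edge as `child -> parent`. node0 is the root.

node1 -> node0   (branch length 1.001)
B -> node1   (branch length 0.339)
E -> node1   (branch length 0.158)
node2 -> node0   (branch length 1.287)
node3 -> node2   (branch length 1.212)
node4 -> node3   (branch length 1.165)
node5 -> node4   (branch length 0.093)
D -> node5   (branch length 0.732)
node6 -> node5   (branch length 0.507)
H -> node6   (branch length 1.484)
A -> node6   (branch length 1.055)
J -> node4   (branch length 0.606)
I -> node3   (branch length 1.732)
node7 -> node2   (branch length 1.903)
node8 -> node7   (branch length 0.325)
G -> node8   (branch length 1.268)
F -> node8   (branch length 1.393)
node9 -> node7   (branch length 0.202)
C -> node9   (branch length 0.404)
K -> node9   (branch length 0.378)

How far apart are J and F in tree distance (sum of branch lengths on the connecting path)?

The path runs J → … → MRCA → … → F; the MRCA is the node subtending ((((D,(H,A)),J),I),((G,F),(C,K))).
Branch lengths along that path: 0.606 + 1.165 + 1.212 + 1.903 + 0.325 + 1.393 = 6.604.

6.604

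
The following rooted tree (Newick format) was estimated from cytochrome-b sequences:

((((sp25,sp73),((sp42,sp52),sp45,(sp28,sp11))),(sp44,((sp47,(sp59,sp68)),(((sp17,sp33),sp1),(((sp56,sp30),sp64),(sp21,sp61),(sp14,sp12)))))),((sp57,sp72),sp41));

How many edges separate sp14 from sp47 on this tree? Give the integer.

6

The MRCA of sp14 and sp47 is the node subtending ((sp47,(sp59,sp68)),(((sp17,sp33),sp1),(((sp56,sp30),sp64),(sp21,sp61),(sp14,sp12)))).
From sp14 up to that node: 4 branches. From sp47 up to the same node: 2 branches. Total: 4 + 2 = 6.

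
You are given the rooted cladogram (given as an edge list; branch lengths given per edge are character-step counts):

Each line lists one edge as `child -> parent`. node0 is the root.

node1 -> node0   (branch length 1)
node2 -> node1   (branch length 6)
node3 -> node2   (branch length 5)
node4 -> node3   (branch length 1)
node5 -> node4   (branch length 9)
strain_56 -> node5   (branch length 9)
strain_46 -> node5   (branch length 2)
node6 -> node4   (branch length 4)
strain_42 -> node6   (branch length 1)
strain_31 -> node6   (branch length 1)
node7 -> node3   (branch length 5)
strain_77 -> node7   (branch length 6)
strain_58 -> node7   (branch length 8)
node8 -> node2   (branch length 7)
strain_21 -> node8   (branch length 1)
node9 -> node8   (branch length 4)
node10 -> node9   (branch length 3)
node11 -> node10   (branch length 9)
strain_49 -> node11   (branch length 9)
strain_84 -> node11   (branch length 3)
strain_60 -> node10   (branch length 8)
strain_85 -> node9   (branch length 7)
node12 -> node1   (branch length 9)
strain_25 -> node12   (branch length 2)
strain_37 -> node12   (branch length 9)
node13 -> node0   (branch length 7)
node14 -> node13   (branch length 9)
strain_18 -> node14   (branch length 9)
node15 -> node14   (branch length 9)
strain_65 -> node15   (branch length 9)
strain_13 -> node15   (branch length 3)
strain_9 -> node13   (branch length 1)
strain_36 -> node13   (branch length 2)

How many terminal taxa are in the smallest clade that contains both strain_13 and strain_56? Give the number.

The MRCA of strain_13 and strain_56 is the root, so the clade is the entire tree.
That clade contains 18 terminal taxa: strain_13, strain_18, strain_21, strain_25, strain_31, strain_36, strain_37, strain_42, strain_46, strain_49, strain_56, strain_58, strain_60, strain_65, strain_77, strain_84, strain_85, strain_9.

18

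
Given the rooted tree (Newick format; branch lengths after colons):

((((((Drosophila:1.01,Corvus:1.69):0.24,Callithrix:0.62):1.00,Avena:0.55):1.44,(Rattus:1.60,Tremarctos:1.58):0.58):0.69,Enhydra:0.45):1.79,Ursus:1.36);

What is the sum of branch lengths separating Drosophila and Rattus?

The path runs Drosophila → … → MRCA → … → Rattus; the MRCA is the node subtending ((((Drosophila,Corvus),Callithrix),Avena),(Rattus,Tremarctos)).
Branch lengths along that path: 1.01 + 0.24 + 1.00 + 1.44 + 0.58 + 1.60 = 5.87.

5.87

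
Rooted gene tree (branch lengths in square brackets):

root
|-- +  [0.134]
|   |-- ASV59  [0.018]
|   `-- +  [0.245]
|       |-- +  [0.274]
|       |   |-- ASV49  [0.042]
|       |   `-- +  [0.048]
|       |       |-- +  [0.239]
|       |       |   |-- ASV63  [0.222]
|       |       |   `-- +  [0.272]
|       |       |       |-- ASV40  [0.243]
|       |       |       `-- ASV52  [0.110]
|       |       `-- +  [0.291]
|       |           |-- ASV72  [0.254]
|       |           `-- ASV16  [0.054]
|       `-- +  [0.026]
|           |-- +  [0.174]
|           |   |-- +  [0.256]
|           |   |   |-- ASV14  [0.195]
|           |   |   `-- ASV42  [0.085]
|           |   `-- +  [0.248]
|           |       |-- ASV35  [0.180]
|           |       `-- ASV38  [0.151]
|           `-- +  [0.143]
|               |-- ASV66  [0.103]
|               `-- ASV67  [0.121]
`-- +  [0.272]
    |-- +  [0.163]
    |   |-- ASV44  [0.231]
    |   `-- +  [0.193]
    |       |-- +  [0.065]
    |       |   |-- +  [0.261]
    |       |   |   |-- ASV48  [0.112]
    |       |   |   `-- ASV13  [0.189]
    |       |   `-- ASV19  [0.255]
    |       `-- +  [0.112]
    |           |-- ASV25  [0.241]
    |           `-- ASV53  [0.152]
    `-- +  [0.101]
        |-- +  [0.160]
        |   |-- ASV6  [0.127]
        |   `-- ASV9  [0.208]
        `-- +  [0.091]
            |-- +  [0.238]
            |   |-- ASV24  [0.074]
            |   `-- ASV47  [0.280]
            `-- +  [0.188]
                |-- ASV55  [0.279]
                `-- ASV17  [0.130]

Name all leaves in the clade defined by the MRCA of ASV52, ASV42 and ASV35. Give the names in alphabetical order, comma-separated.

Tracing ASV52: it sits inside (ASV40,ASV52).
Tracing ASV42: it sits inside (ASV14,ASV42).
Tracing ASV35: it sits inside (ASV35,ASV38).
The smallest clade enclosing all 3 is ((ASV49,((ASV63,(ASV40,ASV52)),(ASV72,ASV16))),(((ASV14,ASV42),(ASV35,ASV38)),(ASV66,ASV67))); the answer is its 12 terminal taxa in alphabetical order.

ASV14, ASV16, ASV35, ASV38, ASV40, ASV42, ASV49, ASV52, ASV63, ASV66, ASV67, ASV72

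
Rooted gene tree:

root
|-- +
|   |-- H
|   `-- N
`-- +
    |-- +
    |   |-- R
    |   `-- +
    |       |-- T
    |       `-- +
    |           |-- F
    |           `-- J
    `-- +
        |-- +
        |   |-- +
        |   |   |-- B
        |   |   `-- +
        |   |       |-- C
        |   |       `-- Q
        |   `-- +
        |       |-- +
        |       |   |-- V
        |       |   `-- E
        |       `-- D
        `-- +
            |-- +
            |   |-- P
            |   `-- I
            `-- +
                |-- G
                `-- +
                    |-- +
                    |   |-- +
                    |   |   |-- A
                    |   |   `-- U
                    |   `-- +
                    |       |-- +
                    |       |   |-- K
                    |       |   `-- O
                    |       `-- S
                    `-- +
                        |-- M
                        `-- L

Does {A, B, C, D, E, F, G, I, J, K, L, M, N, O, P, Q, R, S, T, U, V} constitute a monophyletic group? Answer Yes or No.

No

The MRCA of the listed taxa is the root, so the smallest clade containing them is the whole tree.
That clade also contains H, which is not in the proposed group, so the group is not monophyletic.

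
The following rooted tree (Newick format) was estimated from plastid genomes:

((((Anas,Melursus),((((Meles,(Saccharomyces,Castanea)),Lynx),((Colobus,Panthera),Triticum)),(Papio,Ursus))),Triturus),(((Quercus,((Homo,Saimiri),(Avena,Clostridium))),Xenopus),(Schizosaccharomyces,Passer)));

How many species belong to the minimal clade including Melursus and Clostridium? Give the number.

20

The MRCA of Melursus and Clostridium is the root, so the clade is the entire tree.
That clade contains 20 terminal taxa: Anas, Avena, Castanea, Clostridium, Colobus, Homo, Lynx, Meles, Melursus, Panthera, Papio, Passer, Quercus, Saccharomyces, Saimiri, Schizosaccharomyces, Triticum, Triturus, Ursus, Xenopus.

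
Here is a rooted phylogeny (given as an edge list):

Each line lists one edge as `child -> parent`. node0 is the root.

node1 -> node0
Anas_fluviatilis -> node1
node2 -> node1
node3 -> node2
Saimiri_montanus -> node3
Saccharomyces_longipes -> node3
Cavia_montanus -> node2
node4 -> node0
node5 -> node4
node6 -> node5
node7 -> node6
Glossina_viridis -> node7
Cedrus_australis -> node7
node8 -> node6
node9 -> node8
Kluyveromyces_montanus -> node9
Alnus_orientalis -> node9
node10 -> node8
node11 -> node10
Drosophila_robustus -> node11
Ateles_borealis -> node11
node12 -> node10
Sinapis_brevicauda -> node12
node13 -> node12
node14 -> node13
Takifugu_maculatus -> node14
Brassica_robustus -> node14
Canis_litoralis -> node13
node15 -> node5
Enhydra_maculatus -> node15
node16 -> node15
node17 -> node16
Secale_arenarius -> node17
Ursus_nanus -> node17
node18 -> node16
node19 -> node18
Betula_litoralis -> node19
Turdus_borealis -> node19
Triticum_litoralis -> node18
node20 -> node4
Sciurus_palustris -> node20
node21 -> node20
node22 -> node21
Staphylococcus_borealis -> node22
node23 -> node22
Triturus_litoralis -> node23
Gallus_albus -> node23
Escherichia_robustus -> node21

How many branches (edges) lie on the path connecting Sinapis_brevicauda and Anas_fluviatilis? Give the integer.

The MRCA of Sinapis_brevicauda and Anas_fluviatilis is the root of the tree.
From Sinapis_brevicauda up to that node: 7 branches. From Anas_fluviatilis up to the same node: 2 branches. Total: 7 + 2 = 9.

9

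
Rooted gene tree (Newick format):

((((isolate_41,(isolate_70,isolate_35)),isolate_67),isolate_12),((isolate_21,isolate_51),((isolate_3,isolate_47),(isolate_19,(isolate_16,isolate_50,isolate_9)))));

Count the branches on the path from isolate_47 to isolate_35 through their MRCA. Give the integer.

9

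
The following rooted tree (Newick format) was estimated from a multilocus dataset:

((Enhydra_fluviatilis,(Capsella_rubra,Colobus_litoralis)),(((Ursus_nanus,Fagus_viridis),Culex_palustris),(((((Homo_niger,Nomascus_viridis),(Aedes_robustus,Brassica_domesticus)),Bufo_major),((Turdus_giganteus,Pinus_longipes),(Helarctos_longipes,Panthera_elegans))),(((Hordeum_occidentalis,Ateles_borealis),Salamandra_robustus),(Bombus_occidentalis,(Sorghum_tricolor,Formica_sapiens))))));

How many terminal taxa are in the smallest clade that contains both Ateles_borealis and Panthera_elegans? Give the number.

15

The MRCA of Ateles_borealis and Panthera_elegans is the node subtending (((((Homo_niger,Nomascus_viridis),(Aedes_robustus,Brassica_domesticus)),Bufo_major),((Turdus_giganteus,Pinus_longipes),(Helarctos_longipes,Panthera_elegans))),(((Hordeum_occidentalis,Ateles_borealis),Salamandra_robustus),(Bombus_occidentalis,(Sorghum_tricolor,Formica_sapiens)))).
That clade contains 15 terminal taxa: Aedes_robustus, Ateles_borealis, Bombus_occidentalis, Brassica_domesticus, Bufo_major, Formica_sapiens, Helarctos_longipes, Homo_niger, Hordeum_occidentalis, Nomascus_viridis, Panthera_elegans, Pinus_longipes, Salamandra_robustus, Sorghum_tricolor, Turdus_giganteus.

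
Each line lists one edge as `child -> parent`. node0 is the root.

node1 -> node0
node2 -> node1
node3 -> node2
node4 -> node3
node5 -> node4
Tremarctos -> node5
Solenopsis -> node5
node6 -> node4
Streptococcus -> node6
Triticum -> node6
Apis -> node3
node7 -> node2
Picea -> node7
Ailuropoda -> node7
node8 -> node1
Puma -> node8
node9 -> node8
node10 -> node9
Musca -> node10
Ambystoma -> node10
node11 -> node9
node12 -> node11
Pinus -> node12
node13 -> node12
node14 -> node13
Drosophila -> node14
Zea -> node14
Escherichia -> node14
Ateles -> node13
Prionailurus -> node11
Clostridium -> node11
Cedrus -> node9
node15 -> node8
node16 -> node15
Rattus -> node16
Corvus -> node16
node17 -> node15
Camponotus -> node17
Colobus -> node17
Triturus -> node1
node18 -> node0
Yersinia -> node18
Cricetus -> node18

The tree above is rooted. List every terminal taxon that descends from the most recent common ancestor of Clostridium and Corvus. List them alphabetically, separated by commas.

Ambystoma, Ateles, Camponotus, Cedrus, Clostridium, Colobus, Corvus, Drosophila, Escherichia, Musca, Pinus, Prionailurus, Puma, Rattus, Zea

Tracing Clostridium: it sits inside ((Pinus,((Drosophila,Zea,Escherichia),Ateles)),Prionailurus,Clostridium).
Tracing Corvus: it sits inside (Rattus,Corvus).
The smallest clade enclosing both is (Puma,((Musca,Ambystoma),((Pinus,((Drosophila,Zea,Escherichia),Ateles)),Prionailurus,Clostridium),Cedrus),((Rattus,Corvus),(Camponotus,Colobus))); the answer is its 15 terminal taxa in alphabetical order.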